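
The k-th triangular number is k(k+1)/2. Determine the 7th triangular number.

28

The 7th triangular number is n(n+1)/2 with n = 7.
7·8/2 = 56/2 = 28.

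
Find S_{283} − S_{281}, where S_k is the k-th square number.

283² = 80089 and 281² = 78961.
Difference: 80089 − 78961 = 1128.

1128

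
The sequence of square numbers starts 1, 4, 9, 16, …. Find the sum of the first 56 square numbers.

60116

Σ_{i=1}^{56} i² = 56·57·113/6 = 60116.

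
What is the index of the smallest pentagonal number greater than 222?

13

Solve n(3n−1)/2 > 222 for integer n.
The largest n with value ≤ 222 is 12 (since 210 ≤ 222 < 247), so the first above is n = 13, value 247.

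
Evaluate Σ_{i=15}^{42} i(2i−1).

48342

Σ i(2i−1) = 2Σi² − Σi over i = 15..42.
Σi = 903 − 105 = 798 and Σi² = 25585 − 1015 = 24570.
2·24570 − 1·798 = 48342.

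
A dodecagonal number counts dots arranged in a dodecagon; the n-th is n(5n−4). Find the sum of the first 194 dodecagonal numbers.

Σ i(5i−4) = 5Σi² − 4Σi over i = 1..194.
Σi = 18915 and Σi² = 2452645.
5·2452645 − 4·18915 = 12187565.

12187565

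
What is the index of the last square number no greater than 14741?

121

Solve n² ≤ 14741 for integer n.
n = 121 gives 14641 ≤ 14741, while n = 122 gives 14884 > 14741; so the answer is index 121.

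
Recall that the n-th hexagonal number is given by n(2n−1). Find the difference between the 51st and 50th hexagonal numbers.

Consecutive hexagonal numbers differ by 4n − 3: here 4·51 − 3 = 201.

201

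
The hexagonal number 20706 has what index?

Set n(2n−1) = 20706, giving 2n² − n − 20706 = 0.
So n = (1 + 407) / 4 = 408/4 = 102.
Check: 102·(2·102 − 1) = 20706. ✓

102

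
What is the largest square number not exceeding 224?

196

Solve n² ≤ 224 for integer n.
n = 14 gives 196 ≤ 224, while n = 15 gives 225 > 224; so the answer is 196.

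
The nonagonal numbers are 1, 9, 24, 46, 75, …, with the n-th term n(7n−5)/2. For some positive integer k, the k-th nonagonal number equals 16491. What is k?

69

Set n(7n−5)/2 = 16491, giving 7n² − 5n − 32982 = 0.
So n = (5 + 961) / 14 = 966/14 = 69.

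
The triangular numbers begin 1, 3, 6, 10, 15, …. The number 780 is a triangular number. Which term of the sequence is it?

39

Set n(n+1)/2 = 780, giving n² + n − 1560 = 0.
So n = (-1 + 79) / 2 = 78/2 = 39.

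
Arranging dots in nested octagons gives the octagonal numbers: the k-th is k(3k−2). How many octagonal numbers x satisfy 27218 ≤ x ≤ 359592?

The n-th octagonal number is n(3n−2).
Smallest index with value ≥ 27218: n = 96 (giving 27456).
Largest index with value ≤ 359592: n = 346 (giving 358456).
Indices 96 through 346: 251 terms.

251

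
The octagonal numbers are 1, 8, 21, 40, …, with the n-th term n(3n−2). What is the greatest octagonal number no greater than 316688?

316225

Solve n(3n−2) ≤ 316688 for integer n.
n = 325 gives 316225 ≤ 316688, while n = 326 gives 318176 > 316688; so the answer is 316225.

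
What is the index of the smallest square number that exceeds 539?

24

Solve n² > 539 for integer n.
The largest n with value ≤ 539 is 23 (since 529 ≤ 539 < 576), so the first above is n = 24, value 576.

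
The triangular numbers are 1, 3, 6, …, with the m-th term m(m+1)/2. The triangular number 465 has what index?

Set n(n+1)/2 = 465, giving n² + n − 930 = 0.
The discriminant is 1 + 8·465 = 3721, and √3721 = 61.
So n = (-1 + 61) / 2 = 60/2 = 30.

30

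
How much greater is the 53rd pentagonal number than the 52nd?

Consecutive pentagonal numbers differ by 3n − 2: here 3·53 − 2 = 157.

157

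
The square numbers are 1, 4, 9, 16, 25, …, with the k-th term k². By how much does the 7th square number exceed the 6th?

n² − (n−1)² = 2n − 1, so 7² − 6² = 2·7 − 1 = 13.

13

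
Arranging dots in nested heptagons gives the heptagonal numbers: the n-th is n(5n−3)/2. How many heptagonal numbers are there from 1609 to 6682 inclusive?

The n-th heptagonal number is n(5n−3)/2.
Smallest index with value ≥ 1609: n = 26 (giving 1651).
Largest index with value ≤ 6682: n = 52 (giving 6682).
Indices 26 through 52: 27 terms.

27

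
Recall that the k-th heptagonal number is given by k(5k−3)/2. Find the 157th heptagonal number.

61387

The 157th heptagonal number is n(5n−3)/2 with n = 157.
157·(5·157 − 3)/2 = 157·782/2 = 157·391 = 61387.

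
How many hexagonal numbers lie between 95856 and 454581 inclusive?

258

The n-th hexagonal number is n(2n−1).
Smallest index with value ≥ 95856: n = 220 (giving 96580).
Largest index with value ≤ 454581: n = 477 (giving 454581).
Indices 220 through 477: 258 terms.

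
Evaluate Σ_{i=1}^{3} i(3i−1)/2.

18

Σ i(3i−1)/2 = (3Σi² − Σi) / 2 over i = 1..3.
Σi = 6 and Σi² = 14.
(3·14 − 1·6) / 2 = 36/2 = 18.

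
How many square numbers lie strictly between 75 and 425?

The n-th square number is n².
Smallest index with value > 75: n = 9 (giving 81).
Largest index with value < 425: n = 20 (giving 400).
Indices 9 through 20: 12 terms.

12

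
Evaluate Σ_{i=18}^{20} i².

1085

Σ_{i=18}^{20} i² = 2870 − 1785 = 1085.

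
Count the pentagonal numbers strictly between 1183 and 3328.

The n-th pentagonal number is n(3n−1)/2.
Smallest index with value > 1183: n = 29 (giving 1247).
Largest index with value < 3328: n = 47 (giving 3290).
Indices 29 through 47: 19 terms.

19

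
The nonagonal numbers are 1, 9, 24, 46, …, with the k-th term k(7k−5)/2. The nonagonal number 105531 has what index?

174

Set n(7n−5)/2 = 105531, giving 7n² − 5n − 211062 = 0.
The discriminant is 25 + 56·105531 = 5909761, and √5909761 = 2431.
So n = (5 + 2431) / 14 = 2436/14 = 174.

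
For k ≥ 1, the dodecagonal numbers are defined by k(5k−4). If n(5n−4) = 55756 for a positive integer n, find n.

106

Set n(5n−4) = 55756, giving 5n² − 4n − 55756 = 0.
So n = (4 + 1056) / 10 = 1060/10 = 106.
Check: 106·(5·106 − 4) = 55756. ✓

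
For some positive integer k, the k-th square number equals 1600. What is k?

40

We need n² = 1600, so n = √1600 = 40.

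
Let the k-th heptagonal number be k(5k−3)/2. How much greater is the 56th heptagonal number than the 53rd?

813

56·(5·56 − 3)/2 = 7756 and 53·(5·53 − 3)/2 = 6943.
Difference: 7756 − 6943 = 813.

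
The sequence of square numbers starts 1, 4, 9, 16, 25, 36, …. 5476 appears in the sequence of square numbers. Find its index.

74

We need n² = 5476, so n = √5476 = 74.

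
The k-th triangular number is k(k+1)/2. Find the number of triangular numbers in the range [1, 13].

The n-th triangular number is n(n+1)/2.
Smallest index with value ≥ 1: n = 1 (giving 1).
Largest index with value ≤ 13: n = 4 (giving 10).
Indices 1 through 4: 4 terms.

4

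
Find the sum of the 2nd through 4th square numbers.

Σ_{i=2}^{4} i² = 30 − 1 = 29.

29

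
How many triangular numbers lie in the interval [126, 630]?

The n-th triangular number is n(n+1)/2.
Smallest index with value ≥ 126: n = 16 (giving 136).
Largest index with value ≤ 630: n = 35 (giving 630).
Indices 16 through 35: 20 terms.

20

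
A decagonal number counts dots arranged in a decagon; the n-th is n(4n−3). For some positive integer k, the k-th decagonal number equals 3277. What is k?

Set n(4n−3) = 3277, giving 4n² − 3n − 3277 = 0.
The discriminant is 9 + 16·3277 = 52441, and √52441 = 229.
So n = (3 + 229) / 8 = 232/8 = 29.
Check: 29·(4·29 − 3) = 3277. ✓

29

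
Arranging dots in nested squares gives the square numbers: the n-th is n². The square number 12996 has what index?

114

We need n² = 12996, so n = √12996 = 114.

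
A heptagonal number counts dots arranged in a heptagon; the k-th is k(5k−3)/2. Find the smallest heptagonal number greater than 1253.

Solve n(5n−3)/2 > 1253 for integer n.
The largest n with value ≤ 1253 is 22 (since 1177 ≤ 1253 < 1288), so the first above is n = 23, value 1288.

1288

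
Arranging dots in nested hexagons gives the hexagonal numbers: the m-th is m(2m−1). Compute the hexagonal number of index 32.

The 32nd hexagonal number is n(2n−1) with n = 32.
32·(2·32 − 1) = 32·63 = 2016.

2016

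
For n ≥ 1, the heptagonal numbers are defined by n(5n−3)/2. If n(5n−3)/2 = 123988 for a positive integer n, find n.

Set n(5n−3)/2 = 123988, giving 5n² − 3n − 247976 = 0.
The discriminant is 9 + 40·123988 = 4959529, and √4959529 = 2227.
So n = (3 + 2227) / 10 = 2230/10 = 223.

223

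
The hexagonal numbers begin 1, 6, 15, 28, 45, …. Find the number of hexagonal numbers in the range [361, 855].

7

The n-th hexagonal number is n(2n−1).
Smallest index with value ≥ 361: n = 14 (giving 378).
Largest index with value ≤ 855: n = 20 (giving 780).
Indices 14 through 20: 7 terms.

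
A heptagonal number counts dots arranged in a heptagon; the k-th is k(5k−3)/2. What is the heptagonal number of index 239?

The 239th heptagonal number is n(5n−3)/2 with n = 239.
239·(5·239 − 3)/2 = 239·1192/2 = 239·596 = 142444.

142444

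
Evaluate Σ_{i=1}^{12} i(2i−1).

Σ i(2i−1) = 2Σi² − Σi over i = 1..12.
Σi = 78 and Σi² = 650.
2·650 − 1·78 = 1222.

1222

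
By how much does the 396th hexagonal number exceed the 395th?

1581

Consecutive hexagonal numbers differ by 4n − 3: here 4·396 − 3 = 1581.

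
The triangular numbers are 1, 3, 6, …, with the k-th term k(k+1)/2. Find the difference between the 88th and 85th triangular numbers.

88·89/2 = 3916 and 85·86/2 = 3655.
Difference: 3916 − 3655 = 261.

261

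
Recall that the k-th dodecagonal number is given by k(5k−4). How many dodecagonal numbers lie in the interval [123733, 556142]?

The n-th dodecagonal number is n(5n−4).
Smallest index with value ≥ 123733: n = 158 (giving 124188).
Largest index with value ≤ 556142: n = 333 (giving 553113).
Indices 158 through 333: 176 terms.

176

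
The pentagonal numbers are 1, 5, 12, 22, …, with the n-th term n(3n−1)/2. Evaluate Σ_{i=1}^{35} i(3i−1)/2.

22050

Σ i(3i−1)/2 = (3Σi² − Σi) / 2 over i = 1..35.
Σi = 630 and Σi² = 14910.
(3·14910 − 1·630) / 2 = 44100/2 = 22050.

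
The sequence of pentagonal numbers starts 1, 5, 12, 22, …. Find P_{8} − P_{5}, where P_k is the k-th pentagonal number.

57

8·(3·8 − 1)/2 = 92 and 5·(3·5 − 1)/2 = 35.
Difference: 92 − 35 = 57.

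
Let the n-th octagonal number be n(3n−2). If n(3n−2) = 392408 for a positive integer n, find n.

Set n(3n−2) = 392408, giving 3n² − 2n − 392408 = 0.
The discriminant is 4 + 12·392408 = 4708900, and √4708900 = 2170.
So n = (2 + 2170) / 6 = 2172/6 = 362.

362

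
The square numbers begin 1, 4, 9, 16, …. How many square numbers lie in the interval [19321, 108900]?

The n-th square number is n².
Smallest index with value ≥ 19321: n = 139 (giving 19321).
Largest index with value ≤ 108900: n = 330 (giving 108900).
Indices 139 through 330: 192 terms.

192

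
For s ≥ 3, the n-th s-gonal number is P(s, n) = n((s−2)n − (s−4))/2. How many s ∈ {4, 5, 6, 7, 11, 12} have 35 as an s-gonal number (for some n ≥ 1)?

1

s = 4: P(4, 5) = 25 and P(4, 6) = 36; 35 is not s-gonal.
s = 5: P(5, 5) = 35. ✓
s = 6: P(6, 4) = 28 and P(6, 5) = 45; 35 is not s-gonal.
s = 7: P(7, 4) = 34 and P(7, 5) = 55; 35 is not s-gonal.
s = 11: P(11, 3) = 30 and P(11, 4) = 58; 35 is not s-gonal.
s = 12: P(12, 3) = 33 and P(12, 4) = 64; 35 is not s-gonal.
Hits: s ∈ {5} → 1.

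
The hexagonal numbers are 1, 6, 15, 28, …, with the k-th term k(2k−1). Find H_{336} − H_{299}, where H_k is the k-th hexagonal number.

46953

336·(2·336 − 1) = 225456 and 299·(2·299 − 1) = 178503.
Difference: 225456 − 178503 = 46953.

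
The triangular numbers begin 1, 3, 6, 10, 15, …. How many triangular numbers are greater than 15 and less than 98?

8

The n-th triangular number is n(n+1)/2.
Smallest index with value > 15: n = 6 (giving 21).
Largest index with value < 98: n = 13 (giving 91).
Indices 6 through 13: 8 terms.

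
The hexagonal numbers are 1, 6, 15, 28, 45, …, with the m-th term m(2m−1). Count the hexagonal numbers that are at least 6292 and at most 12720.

24

The n-th hexagonal number is n(2n−1).
Smallest index with value ≥ 6292: n = 57 (giving 6441).
Largest index with value ≤ 12720: n = 80 (giving 12720).
Indices 57 through 80: 24 terms.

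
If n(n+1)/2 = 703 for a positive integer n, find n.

Set n(n+1)/2 = 703, giving n² + n − 1406 = 0.
The discriminant is 1 + 8·703 = 5625, and √5625 = 75.
So n = (-1 + 75) / 2 = 74/2 = 37.
Check: 37·38/2 = 703. ✓

37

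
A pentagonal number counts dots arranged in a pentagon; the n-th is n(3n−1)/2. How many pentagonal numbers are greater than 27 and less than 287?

9

The n-th pentagonal number is n(3n−1)/2.
Smallest index with value > 27: n = 5 (giving 35).
Largest index with value < 287: n = 13 (giving 247).
Indices 5 through 13: 9 terms.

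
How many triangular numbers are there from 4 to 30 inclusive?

5

The n-th triangular number is n(n+1)/2.
Smallest index with value ≥ 4: n = 3 (giving 6).
Largest index with value ≤ 30: n = 7 (giving 28).
Indices 3 through 7: 5 terms.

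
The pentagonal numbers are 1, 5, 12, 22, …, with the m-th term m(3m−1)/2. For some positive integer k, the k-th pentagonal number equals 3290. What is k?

47

Set n(3n−1)/2 = 3290, giving 3n² − n − 6580 = 0.
So n = (1 + 281) / 6 = 282/6 = 47.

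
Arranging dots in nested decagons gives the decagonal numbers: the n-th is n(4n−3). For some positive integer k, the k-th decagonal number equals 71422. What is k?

134

Set n(4n−3) = 71422, giving 4n² − 3n − 71422 = 0.
The discriminant is 9 + 16·71422 = 1142761, and √1142761 = 1069.
So n = (3 + 1069) / 8 = 1072/8 = 134.
Check: 134·(4·134 − 3) = 71422. ✓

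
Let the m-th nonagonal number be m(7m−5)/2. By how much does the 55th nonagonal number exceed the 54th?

379

Consecutive nonagonal numbers differ by 7n − 6: here 7·55 − 6 = 379.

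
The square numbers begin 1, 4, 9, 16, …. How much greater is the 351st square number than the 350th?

701

n² − (n−1)² = 2n − 1, so 351² − 350² = 2·351 − 1 = 701.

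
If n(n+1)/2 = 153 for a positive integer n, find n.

17

Set n(n+1)/2 = 153, giving n² + n − 306 = 0.
The discriminant is 1 + 8·153 = 1225, and √1225 = 35.
So n = (-1 + 35) / 2 = 34/2 = 17.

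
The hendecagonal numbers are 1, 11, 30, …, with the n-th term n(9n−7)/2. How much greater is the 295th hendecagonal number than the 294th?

2647

Consecutive hendecagonal numbers differ by 9n − 8: here 9·295 − 8 = 2647.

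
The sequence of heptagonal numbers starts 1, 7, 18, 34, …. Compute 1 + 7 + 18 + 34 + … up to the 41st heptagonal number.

58261

Σ i(5i−3)/2 = (5Σi² − 3Σi) / 2 over i = 1..41.
Σi = 861 and Σi² = 23821.
(5·23821 − 3·861) / 2 = 116522/2 = 58261.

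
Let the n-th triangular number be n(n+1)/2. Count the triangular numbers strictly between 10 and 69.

7

The n-th triangular number is n(n+1)/2.
Smallest index with value > 10: n = 5 (giving 15).
Largest index with value < 69: n = 11 (giving 66).
Indices 5 through 11: 7 terms.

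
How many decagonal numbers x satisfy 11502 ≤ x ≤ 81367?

90

The n-th decagonal number is n(4n−3).
Smallest index with value ≥ 11502: n = 54 (giving 11502).
Largest index with value ≤ 81367: n = 143 (giving 81367).
Indices 54 through 143: 90 terms.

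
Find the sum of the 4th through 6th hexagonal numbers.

Σ i(2i−1) = 2Σi² − Σi over i = 4..6.
Σi = 21 − 6 = 15 and Σi² = 91 − 14 = 77.
2·77 − 1·15 = 139.

139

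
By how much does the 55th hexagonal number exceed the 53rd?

55·(2·55 − 1) = 5995 and 53·(2·53 − 1) = 5565.
Difference: 5995 − 5565 = 430.

430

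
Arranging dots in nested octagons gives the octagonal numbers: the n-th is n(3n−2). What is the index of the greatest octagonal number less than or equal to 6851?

Solve n(3n−2) ≤ 6851 for integer n.
n = 48 gives 6816 ≤ 6851, while n = 49 gives 7105 > 6851; so the answer is index 48.

48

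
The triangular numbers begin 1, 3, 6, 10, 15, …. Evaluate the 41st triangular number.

The 41st triangular number is n(n+1)/2 with n = 41.
41·42/2 = 1722/2 = 861.

861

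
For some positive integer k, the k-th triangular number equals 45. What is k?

Set n(n+1)/2 = 45, giving n² + n − 90 = 0.
The discriminant is 1 + 8·45 = 361, and √361 = 19.
So n = (-1 + 19) / 2 = 18/2 = 9.
Check: 9·10/2 = 45. ✓

9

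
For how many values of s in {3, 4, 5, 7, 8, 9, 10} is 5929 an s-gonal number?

2

s = 3: P(3, 108) = 5886 and P(3, 109) = 5995; 5929 is not s-gonal.
s = 4: P(4, 77) = 5929. ✓
s = 5: P(5, 63) = 5922 and P(5, 64) = 6112; 5929 is not s-gonal.
s = 7: P(7, 49) = 5929. ✓
s = 8: P(8, 44) = 5720 and P(8, 45) = 5985; 5929 is not s-gonal.
s = 9: P(9, 41) = 5781 and P(9, 42) = 6069; 5929 is not s-gonal.
s = 10: P(10, 38) = 5662 and P(10, 39) = 5967; 5929 is not s-gonal.
Hits: s ∈ {4, 7} → 2.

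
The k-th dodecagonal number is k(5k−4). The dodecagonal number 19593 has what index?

63

Set n(5n−4) = 19593, giving 5n² − 4n − 19593 = 0.
The discriminant is 16 + 20·19593 = 391876, and √391876 = 626.
So n = (4 + 626) / 10 = 630/10 = 63.
Check: 63·(5·63 − 4) = 19593. ✓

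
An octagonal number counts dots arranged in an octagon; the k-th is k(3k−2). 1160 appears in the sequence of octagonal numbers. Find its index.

20

Set n(3n−2) = 1160, giving 3n² − 2n − 1160 = 0.
The discriminant is 4 + 12·1160 = 13924, and √13924 = 118.
So n = (2 + 118) / 6 = 120/6 = 20.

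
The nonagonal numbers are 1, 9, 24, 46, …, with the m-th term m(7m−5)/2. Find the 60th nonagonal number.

The 60th nonagonal number is n(7n−5)/2 with n = 60.
60·(7·60 − 5)/2 = 60·415/2 = 12450.

12450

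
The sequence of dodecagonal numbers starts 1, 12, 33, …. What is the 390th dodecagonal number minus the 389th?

Consecutive dodecagonal numbers differ by 10n − 9: here 10·390 − 9 = 3891.

3891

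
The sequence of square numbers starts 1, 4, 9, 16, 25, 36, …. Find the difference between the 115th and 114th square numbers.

229

n² − (n−1)² = 2n − 1, so 115² − 114² = 2·115 − 1 = 229.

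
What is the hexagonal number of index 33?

33·(2·33 − 1) = 33·65 = 2145.

2145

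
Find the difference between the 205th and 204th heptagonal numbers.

Consecutive heptagonal numbers differ by 5n − 4: here 5·205 − 4 = 1021.

1021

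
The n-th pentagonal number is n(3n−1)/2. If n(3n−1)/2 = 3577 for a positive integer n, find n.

49

Set n(3n−1)/2 = 3577, giving 3n² − n − 7154 = 0.
The discriminant is 1 + 24·3577 = 85849, and √85849 = 293.
So n = (1 + 293) / 6 = 294/6 = 49.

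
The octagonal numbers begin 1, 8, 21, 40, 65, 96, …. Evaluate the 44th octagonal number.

5720

The 44th octagonal number is n(3n−2) with n = 44.
44·(3·44 − 2) = 44·130 = 5720.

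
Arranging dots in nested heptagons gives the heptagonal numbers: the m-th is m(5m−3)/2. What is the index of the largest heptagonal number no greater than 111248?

211

Solve n(5n−3)/2 ≤ 111248 for integer n.
n = 211 gives 110986 ≤ 111248, while n = 212 gives 112042 > 111248; so the answer is index 211.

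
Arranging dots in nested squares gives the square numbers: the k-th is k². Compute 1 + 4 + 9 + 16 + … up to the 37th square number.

Σ_{i=1}^{37} i² = 37·38·75/6 = 17575.

17575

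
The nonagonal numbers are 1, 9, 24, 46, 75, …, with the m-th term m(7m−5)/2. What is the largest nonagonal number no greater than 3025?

2871

Solve n(7n−5)/2 ≤ 3025 for integer n.
n = 29 gives 2871 ≤ 3025, while n = 30 gives 3075 > 3025; so the answer is 2871.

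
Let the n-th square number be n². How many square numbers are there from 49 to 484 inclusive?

The n-th square number is n².
Smallest index with value ≥ 49: n = 7 (giving 49).
Largest index with value ≤ 484: n = 22 (giving 484).
Indices 7 through 22: 16 terms.

16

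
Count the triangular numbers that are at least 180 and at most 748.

20

The n-th triangular number is n(n+1)/2.
Smallest index with value ≥ 180: n = 19 (giving 190).
Largest index with value ≤ 748: n = 38 (giving 741).
Indices 19 through 38: 20 terms.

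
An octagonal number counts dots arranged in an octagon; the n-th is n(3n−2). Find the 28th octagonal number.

2296

The 28th octagonal number is n(3n−2) with n = 28.
28·(3·28 − 2) = 28·82 = 2296.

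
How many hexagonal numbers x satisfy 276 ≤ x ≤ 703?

8

The n-th hexagonal number is n(2n−1).
Smallest index with value ≥ 276: n = 12 (giving 276).
Largest index with value ≤ 703: n = 19 (giving 703).
Indices 12 through 19: 8 terms.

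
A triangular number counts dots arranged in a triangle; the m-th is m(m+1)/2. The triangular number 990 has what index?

Set n(n+1)/2 = 990, giving n² + n − 1980 = 0.
The discriminant is 1 + 8·990 = 7921, and √7921 = 89.
So n = (-1 + 89) / 2 = 88/2 = 44.

44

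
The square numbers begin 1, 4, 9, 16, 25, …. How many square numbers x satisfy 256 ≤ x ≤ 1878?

28

The n-th square number is n².
Smallest index with value ≥ 256: n = 16 (giving 256).
Largest index with value ≤ 1878: n = 43 (giving 1849).
Indices 16 through 43: 28 terms.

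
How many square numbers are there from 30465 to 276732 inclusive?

352

The n-th square number is n².
Smallest index with value ≥ 30465: n = 175 (giving 30625).
Largest index with value ≤ 276732: n = 526 (giving 276676).
Indices 175 through 526: 352 terms.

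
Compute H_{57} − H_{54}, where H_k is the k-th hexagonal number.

57·(2·57 − 1) = 6441 and 54·(2·54 − 1) = 5778.
Difference: 6441 − 5778 = 663.

663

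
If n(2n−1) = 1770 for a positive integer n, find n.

Set n(2n−1) = 1770, giving 2n² − n − 1770 = 0.
The discriminant is 1 + 8·1770 = 14161, and √14161 = 119.
So n = (1 + 119) / 4 = 120/4 = 30.

30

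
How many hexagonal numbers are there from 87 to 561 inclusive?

The n-th hexagonal number is n(2n−1).
Smallest index with value ≥ 87: n = 7 (giving 91).
Largest index with value ≤ 561: n = 17 (giving 561).
Indices 7 through 17: 11 terms.

11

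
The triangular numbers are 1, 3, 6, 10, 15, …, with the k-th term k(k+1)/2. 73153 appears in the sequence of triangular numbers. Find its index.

382

Set n(n+1)/2 = 73153, giving n² + n − 146306 = 0.
So n = (-1 + 765) / 2 = 764/2 = 382.
Check: 382·383/2 = 73153. ✓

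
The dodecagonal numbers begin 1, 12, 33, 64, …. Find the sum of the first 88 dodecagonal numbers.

Σ i(5i−4) = 5Σi² − 4Σi over i = 1..88.
Σi = 3916 and Σi² = 231044.
5·231044 − 4·3916 = 1139556.

1139556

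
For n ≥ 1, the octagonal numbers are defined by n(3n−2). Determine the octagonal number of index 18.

936

18·(3·18 − 2) = 18·52 = 936.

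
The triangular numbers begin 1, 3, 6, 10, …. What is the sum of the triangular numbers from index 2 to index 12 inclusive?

Σ i(i+1)/2 = (Σi² + Σi) / 2 over i = 2..12.
Σi = 78 − 1 = 77 and Σi² = 650 − 1 = 649.
(1·649 + 1·77) / 2 = 726/2 = 363.

363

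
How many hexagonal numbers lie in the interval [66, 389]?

9

The n-th hexagonal number is n(2n−1).
Smallest index with value ≥ 66: n = 6 (giving 66).
Largest index with value ≤ 389: n = 14 (giving 378).
Indices 6 through 14: 9 terms.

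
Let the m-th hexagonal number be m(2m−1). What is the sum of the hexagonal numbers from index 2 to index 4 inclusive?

49

Σ i(2i−1) = 2Σi² − Σi over i = 2..4.
Σi = 10 − 1 = 9 and Σi² = 30 − 1 = 29.
2·29 − 1·9 = 49.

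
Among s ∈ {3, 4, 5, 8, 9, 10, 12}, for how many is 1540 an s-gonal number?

2

s = 3: P(3, 55) = 1540. ✓
s = 4: P(4, 39) = 1521 and P(4, 40) = 1600; 1540 is not s-gonal.
s = 5: P(5, 32) = 1520 and P(5, 33) = 1617; 1540 is not s-gonal.
s = 8: P(8, 22) = 1408 and P(8, 23) = 1541; 1540 is not s-gonal.
s = 9: P(9, 21) = 1491 and P(9, 22) = 1639; 1540 is not s-gonal.
s = 10: P(10, 20) = 1540. ✓
s = 12: P(12, 17) = 1377 and P(12, 18) = 1548; 1540 is not s-gonal.
Hits: s ∈ {3, 10} → 2.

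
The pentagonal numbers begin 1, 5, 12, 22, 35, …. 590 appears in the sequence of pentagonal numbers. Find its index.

Set n(3n−1)/2 = 590, giving 3n² − n − 1180 = 0.
The discriminant is 1 + 24·590 = 14161, and √14161 = 119.
So n = (1 + 119) / 6 = 120/6 = 20.
Check: 20·(3·20 − 1)/2 = 590. ✓

20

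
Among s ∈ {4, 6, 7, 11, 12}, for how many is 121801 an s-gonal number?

s = 4: P(4, 349) = 121801. ✓
s = 6: P(6, 247) = 121771 and P(6, 248) = 122760; 121801 is not s-gonal.
s = 7: P(7, 221) = 121771 and P(7, 222) = 122877; 121801 is not s-gonal.
s = 11: P(11, 164) = 120458 and P(11, 165) = 121935; 121801 is not s-gonal.
s = 12: P(12, 156) = 121056 and P(12, 157) = 122617; 121801 is not s-gonal.
Hits: s ∈ {4} → 1.

1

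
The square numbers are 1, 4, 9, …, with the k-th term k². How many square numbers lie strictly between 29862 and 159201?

226

The n-th square number is n².
Smallest index with value > 29862: n = 173 (giving 29929).
Largest index with value < 159201: n = 398 (giving 158404).
Indices 173 through 398: 226 terms.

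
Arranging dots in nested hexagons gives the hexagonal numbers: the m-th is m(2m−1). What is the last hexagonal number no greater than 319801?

Solve n(2n−1) ≤ 319801 for integer n.
n = 400 gives 319600 ≤ 319801, while n = 401 gives 321201 > 319801; so the answer is 319600.

319600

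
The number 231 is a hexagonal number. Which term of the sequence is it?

11

Set n(2n−1) = 231, giving 2n² − n − 231 = 0.
The discriminant is 1 + 8·231 = 1849, and √1849 = 43.
So n = (1 + 43) / 4 = 44/4 = 11.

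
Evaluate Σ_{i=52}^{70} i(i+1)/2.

36214

Σ i(i+1)/2 = (Σi² + Σi) / 2 over i = 52..70.
Σi = 2485 − 1326 = 1159 and Σi² = 116795 − 45526 = 71269.
(1·71269 + 1·1159) / 2 = 72428/2 = 36214.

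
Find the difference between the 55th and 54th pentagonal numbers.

163

Consecutive pentagonal numbers differ by 3n − 2: here 3·55 − 2 = 163.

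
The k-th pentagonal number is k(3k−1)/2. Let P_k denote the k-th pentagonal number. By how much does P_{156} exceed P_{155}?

466

Consecutive pentagonal numbers differ by 3n − 2: here 3·156 − 2 = 466.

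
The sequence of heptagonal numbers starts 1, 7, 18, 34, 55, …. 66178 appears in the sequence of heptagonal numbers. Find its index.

163

Set n(5n−3)/2 = 66178, giving 5n² − 3n − 132356 = 0.
The discriminant is 9 + 40·66178 = 2647129, and √2647129 = 1627.
So n = (3 + 1627) / 10 = 1630/10 = 163.
Check: 163·(5·163 − 3)/2 = 66178. ✓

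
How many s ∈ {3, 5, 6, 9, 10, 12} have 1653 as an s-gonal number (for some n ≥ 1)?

2

s = 3: P(3, 57) = 1653. ✓
s = 5: P(5, 33) = 1617 and P(5, 34) = 1717; 1653 is not s-gonal.
s = 6: P(6, 29) = 1653. ✓
s = 9: P(9, 22) = 1639 and P(9, 23) = 1794; 1653 is not s-gonal.
s = 10: P(10, 20) = 1540 and P(10, 21) = 1701; 1653 is not s-gonal.
s = 12: P(12, 18) = 1548 and P(12, 19) = 1729; 1653 is not s-gonal.
Hits: s ∈ {3, 6} → 2.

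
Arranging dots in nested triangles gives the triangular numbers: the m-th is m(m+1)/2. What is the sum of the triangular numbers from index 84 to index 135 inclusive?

320450

Σ i(i+1)/2 = (Σi² + Σi) / 2 over i = 84..135.
Σi = 9180 − 3486 = 5694 and Σi² = 829260 − 194054 = 635206.
(1·635206 + 1·5694) / 2 = 640900/2 = 320450.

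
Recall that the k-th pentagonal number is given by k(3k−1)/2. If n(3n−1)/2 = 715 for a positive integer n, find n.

Set n(3n−1)/2 = 715, giving 3n² − n − 1430 = 0.
So n = (1 + 131) / 6 = 132/6 = 22.

22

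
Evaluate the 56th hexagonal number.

The 56th hexagonal number is n(2n−1) with n = 56.
56·(2·56 − 1) = 56·111 = 6216.

6216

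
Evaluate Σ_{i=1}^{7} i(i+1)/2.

Σ i(i+1)/2 = (Σi² + Σi) / 2 over i = 1..7.
Σi = 28 and Σi² = 140.
(1·140 + 1·28) / 2 = 168/2 = 84.

84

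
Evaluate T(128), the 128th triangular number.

The 128th triangular number is n(n+1)/2 with n = 128.
128·129/2 = 16512/2 = 8256.

8256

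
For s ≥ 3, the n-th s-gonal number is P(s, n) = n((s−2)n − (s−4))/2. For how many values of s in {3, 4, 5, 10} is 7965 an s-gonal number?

s = 3: P(3, 125) = 7875 and P(3, 126) = 8001; 7965 is not s-gonal.
s = 4: P(4, 89) = 7921 and P(4, 90) = 8100; 7965 is not s-gonal.
s = 5: P(5, 73) = 7957 and P(5, 74) = 8177; 7965 is not s-gonal.
s = 10: P(10, 45) = 7965. ✓
Hits: s ∈ {10} → 1.

1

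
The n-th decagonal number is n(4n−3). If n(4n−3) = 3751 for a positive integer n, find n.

31

Set n(4n−3) = 3751, giving 4n² − 3n − 3751 = 0.
The discriminant is 9 + 16·3751 = 60025, and √60025 = 245.
So n = (3 + 245) / 8 = 248/8 = 31.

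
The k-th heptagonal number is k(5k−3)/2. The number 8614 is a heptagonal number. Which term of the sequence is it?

59

Set n(5n−3)/2 = 8614, giving 5n² − 3n − 17228 = 0.
The discriminant is 9 + 40·8614 = 344569, and √344569 = 587.
So n = (3 + 587) / 10 = 590/10 = 59.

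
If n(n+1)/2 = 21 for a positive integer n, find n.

6

Set n(n+1)/2 = 21, giving n² + n − 42 = 0.
So n = (-1 + 13) / 2 = 12/2 = 6.
Check: 6·7/2 = 21. ✓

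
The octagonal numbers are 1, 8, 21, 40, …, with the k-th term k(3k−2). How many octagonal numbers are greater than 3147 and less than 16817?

The n-th octagonal number is n(3n−2).
Smallest index with value > 3147: n = 33 (giving 3201).
Largest index with value < 16817: n = 75 (giving 16725).
Indices 33 through 75: 43 terms.

43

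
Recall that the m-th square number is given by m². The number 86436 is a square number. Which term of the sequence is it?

We need n² = 86436, so n = √86436 = 294.
Check: 294² = 86436. ✓

294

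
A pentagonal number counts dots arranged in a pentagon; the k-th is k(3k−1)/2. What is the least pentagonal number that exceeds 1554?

Solve n(3n−1)/2 > 1554 for integer n.
The largest n with value ≤ 1554 is 32 (since 1520 ≤ 1554 < 1617), so the first above is n = 33, value 1617.

1617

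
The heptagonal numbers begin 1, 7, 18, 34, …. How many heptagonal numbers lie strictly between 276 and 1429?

The n-th heptagonal number is n(5n−3)/2.
Smallest index with value > 276: n = 11 (giving 286).
Largest index with value < 1429: n = 24 (giving 1404).
Indices 11 through 24: 14 terms.

14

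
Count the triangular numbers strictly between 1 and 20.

The n-th triangular number is n(n+1)/2.
Smallest index with value > 1: n = 2 (giving 3).
Largest index with value < 20: n = 5 (giving 15).
Indices 2 through 5: 4 terms.

4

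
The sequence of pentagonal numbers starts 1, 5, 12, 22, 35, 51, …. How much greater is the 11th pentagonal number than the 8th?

11·(3·11 − 1)/2 = 176 and 8·(3·8 − 1)/2 = 92.
Difference: 176 − 92 = 84.

84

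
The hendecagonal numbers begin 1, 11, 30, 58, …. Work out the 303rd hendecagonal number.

412080

The 303rd hendecagonal number is n(9n−7)/2 with n = 303.
303·(9·303 − 7)/2 = 303·2720/2 = 303·1360 = 412080.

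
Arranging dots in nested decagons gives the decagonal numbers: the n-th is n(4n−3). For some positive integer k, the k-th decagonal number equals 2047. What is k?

Set n(4n−3) = 2047, giving 4n² − 3n − 2047 = 0.
The discriminant is 9 + 16·2047 = 32761, and √32761 = 181.
So n = (3 + 181) / 8 = 184/8 = 23.

23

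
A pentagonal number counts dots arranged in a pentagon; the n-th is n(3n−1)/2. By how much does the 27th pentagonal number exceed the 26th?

Consecutive pentagonal numbers differ by 3n − 2: here 3·27 − 2 = 79.

79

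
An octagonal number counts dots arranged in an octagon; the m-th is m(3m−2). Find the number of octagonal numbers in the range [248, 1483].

13

The n-th octagonal number is n(3n−2).
Smallest index with value ≥ 248: n = 10 (giving 280).
Largest index with value ≤ 1483: n = 22 (giving 1408).
Indices 10 through 22: 13 terms.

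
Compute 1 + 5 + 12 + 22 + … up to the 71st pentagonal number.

Σ i(3i−1)/2 = (3Σi² − Σi) / 2 over i = 1..71.
Σi = 2556 and Σi² = 121836.
(3·121836 − 1·2556) / 2 = 362952/2 = 181476.

181476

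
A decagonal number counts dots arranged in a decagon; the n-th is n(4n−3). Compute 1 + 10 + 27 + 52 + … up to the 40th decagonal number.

Σ i(4i−3) = 4Σi² − 3Σi over i = 1..40.
Σi = 820 and Σi² = 22140.
4·22140 − 3·820 = 86100.

86100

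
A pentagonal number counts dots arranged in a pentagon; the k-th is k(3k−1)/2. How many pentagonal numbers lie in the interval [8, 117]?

The n-th pentagonal number is n(3n−1)/2.
Smallest index with value ≥ 8: n = 3 (giving 12).
Largest index with value ≤ 117: n = 9 (giving 117).
Indices 3 through 9: 7 terms.

7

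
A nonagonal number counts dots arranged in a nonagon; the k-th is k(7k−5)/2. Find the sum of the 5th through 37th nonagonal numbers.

59675

Σ i(7i−5)/2 = (7Σi² − 5Σi) / 2 over i = 5..37.
Σi = 703 − 10 = 693 and Σi² = 17575 − 30 = 17545.
(7·17545 − 5·693) / 2 = 119350/2 = 59675.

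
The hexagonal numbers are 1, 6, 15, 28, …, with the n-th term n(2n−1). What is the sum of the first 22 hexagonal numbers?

7337

Σ i(2i−1) = 2Σi² − Σi over i = 1..22.
Σi = 253 and Σi² = 3795.
2·3795 − 1·253 = 7337.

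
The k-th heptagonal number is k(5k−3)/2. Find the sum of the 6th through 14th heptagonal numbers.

2265

Σ i(5i−3)/2 = (5Σi² − 3Σi) / 2 over i = 6..14.
Σi = 105 − 15 = 90 and Σi² = 1015 − 55 = 960.
(5·960 − 3·90) / 2 = 4530/2 = 2265.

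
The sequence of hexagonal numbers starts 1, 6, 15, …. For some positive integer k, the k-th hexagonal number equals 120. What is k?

Set n(2n−1) = 120, giving 2n² − n − 120 = 0.
The discriminant is 1 + 8·120 = 961, and √961 = 31.
So n = (1 + 31) / 4 = 32/4 = 8.

8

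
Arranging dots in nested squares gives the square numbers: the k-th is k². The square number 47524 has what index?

We need n² = 47524, so n = √47524 = 218.

218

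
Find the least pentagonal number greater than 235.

Solve n(3n−1)/2 > 235 for integer n.
The largest n with value ≤ 235 is 12 (since 210 ≤ 235 < 247), so the first above is n = 13, value 247.

247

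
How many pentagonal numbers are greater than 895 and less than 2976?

The n-th pentagonal number is n(3n−1)/2.
Smallest index with value > 895: n = 25 (giving 925).
Largest index with value < 2976: n = 44 (giving 2882).
Indices 25 through 44: 20 terms.

20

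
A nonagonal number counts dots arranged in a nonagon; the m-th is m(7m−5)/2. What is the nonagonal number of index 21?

1491

The 21st nonagonal number is n(7n−5)/2 with n = 21.
21·(7·21 − 5)/2 = 21·142/2 = 21·71 = 1491.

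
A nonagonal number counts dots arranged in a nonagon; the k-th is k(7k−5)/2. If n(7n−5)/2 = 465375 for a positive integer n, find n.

365

Set n(7n−5)/2 = 465375, giving 7n² − 5n − 930750 = 0.
So n = (5 + 5105) / 14 = 5110/14 = 365.
Check: 365·(7·365 − 5)/2 = 465375. ✓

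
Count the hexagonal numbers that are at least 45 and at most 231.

The n-th hexagonal number is n(2n−1).
Smallest index with value ≥ 45: n = 5 (giving 45).
Largest index with value ≤ 231: n = 11 (giving 231).
Indices 5 through 11: 7 terms.

7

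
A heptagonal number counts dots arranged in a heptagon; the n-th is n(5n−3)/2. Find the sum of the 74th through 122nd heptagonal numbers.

Σ i(5i−3)/2 = (5Σi² − 3Σi) / 2 over i = 74..122.
Σi = 7503 − 2701 = 4802 and Σi² = 612745 − 132349 = 480396.
(5·480396 − 3·4802) / 2 = 2387574/2 = 1193787.

1193787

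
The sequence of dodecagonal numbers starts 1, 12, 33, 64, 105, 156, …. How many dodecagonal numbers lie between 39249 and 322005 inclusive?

The n-th dodecagonal number is n(5n−4).
Smallest index with value ≥ 39249: n = 89 (giving 39249).
Largest index with value ≤ 322005: n = 254 (giving 321564).
Indices 89 through 254: 166 terms.

166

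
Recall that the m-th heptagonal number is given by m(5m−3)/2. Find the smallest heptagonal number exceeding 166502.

Solve n(5n−3)/2 > 166502 for integer n.
The largest n with value ≤ 166502 is 258 (since 166023 ≤ 166502 < 167314), so the first above is n = 259, value 167314.

167314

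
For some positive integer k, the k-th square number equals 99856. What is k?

316

We need n² = 99856, so n = √99856 = 316.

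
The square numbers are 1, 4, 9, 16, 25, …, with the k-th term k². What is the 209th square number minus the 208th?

417

n² − (n−1)² = 2n − 1, so 209² − 208² = 2·209 − 1 = 417.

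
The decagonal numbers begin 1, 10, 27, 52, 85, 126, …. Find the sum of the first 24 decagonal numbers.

18700

Σ i(4i−3) = 4Σi² − 3Σi over i = 1..24.
Σi = 300 and Σi² = 4900.
4·4900 − 3·300 = 18700.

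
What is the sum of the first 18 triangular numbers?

1140

Σ i(i+1)/2 = (Σi² + Σi) / 2 over i = 1..18.
Σi = 171 and Σi² = 2109.
(1·2109 + 1·171) / 2 = 2280/2 = 1140.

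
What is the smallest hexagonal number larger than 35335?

35778

Solve n(2n−1) > 35335 for integer n.
The largest n with value ≤ 35335 is 133 (since 35245 ≤ 35335 < 35778), so the first above is n = 134, value 35778.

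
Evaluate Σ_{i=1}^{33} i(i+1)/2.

Σ i(i+1)/2 = (Σi² + Σi) / 2 over i = 1..33.
Σi = 561 and Σi² = 12529.
(1·12529 + 1·561) / 2 = 13090/2 = 6545.

6545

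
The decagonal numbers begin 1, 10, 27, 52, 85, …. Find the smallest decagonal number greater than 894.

Solve n(4n−3) > 894 for integer n.
The largest n with value ≤ 894 is 15 (since 855 ≤ 894 < 976), so the first above is n = 16, value 976.

976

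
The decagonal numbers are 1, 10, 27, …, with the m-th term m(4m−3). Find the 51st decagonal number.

51·(4·51 − 3) = 51·201 = 10251.

10251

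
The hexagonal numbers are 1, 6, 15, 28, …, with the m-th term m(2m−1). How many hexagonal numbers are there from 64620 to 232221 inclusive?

162

The n-th hexagonal number is n(2n−1).
Smallest index with value ≥ 64620: n = 180 (giving 64620).
Largest index with value ≤ 232221: n = 341 (giving 232221).
Indices 180 through 341: 162 terms.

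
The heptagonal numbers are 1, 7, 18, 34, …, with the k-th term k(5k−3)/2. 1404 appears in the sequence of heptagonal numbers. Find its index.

Set n(5n−3)/2 = 1404, giving 5n² − 3n − 2808 = 0.
The discriminant is 9 + 40·1404 = 56169, and √56169 = 237.
So n = (3 + 237) / 10 = 240/10 = 24.
Check: 24·(5·24 − 3)/2 = 1404. ✓

24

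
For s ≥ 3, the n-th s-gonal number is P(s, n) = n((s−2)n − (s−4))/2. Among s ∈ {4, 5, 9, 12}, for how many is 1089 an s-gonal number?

2

s = 4: P(4, 33) = 1089. ✓
s = 5: P(5, 27) = 1080 and P(5, 28) = 1162; 1089 is not s-gonal.
s = 9: P(9, 18) = 1089. ✓
s = 12: P(12, 15) = 1065 and P(12, 16) = 1216; 1089 is not s-gonal.
Hits: s ∈ {4, 9} → 2.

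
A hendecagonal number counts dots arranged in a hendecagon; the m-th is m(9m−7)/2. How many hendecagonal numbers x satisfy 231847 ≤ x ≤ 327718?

43

The n-th hendecagonal number is n(9n−7)/2.
Smallest index with value ≥ 231847: n = 228 (giving 233130).
Largest index with value ≤ 327718: n = 270 (giving 327105).
Indices 228 through 270: 43 terms.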